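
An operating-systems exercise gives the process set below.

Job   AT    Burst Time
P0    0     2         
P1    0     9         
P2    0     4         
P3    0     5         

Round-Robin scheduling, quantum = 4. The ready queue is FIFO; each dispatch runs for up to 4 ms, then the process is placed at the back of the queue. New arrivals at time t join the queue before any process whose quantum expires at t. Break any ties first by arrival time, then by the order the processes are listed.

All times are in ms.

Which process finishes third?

P3

Schedule: | P0 0-2 | P1 2-6 | P2 6-10 | P3 10-14 | P1 14-18 | P3 18-19 | P1 19-20 |
Completion: P0=2  P1=20  P2=10  P3=19
Finish order: P0 → P2 → P3 → P1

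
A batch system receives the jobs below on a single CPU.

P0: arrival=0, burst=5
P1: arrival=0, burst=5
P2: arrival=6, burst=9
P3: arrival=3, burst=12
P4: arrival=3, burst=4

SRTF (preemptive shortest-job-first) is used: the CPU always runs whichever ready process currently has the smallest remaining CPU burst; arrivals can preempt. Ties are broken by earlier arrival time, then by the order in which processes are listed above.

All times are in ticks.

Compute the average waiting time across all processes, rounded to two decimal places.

Timeline: | P0 0-5 | P4 5-9 | P1 9-14 | P2 14-23 | P3 23-35 |
Completion: P0=5  P1=14  P2=23  P3=35  P4=9
Turnaround (C−A): P0=5  P1=14  P2=17  P3=32  P4=6
Waiting times: P0=0, P1=9, P2=8, P3=20, P4=2
Average waiting = (0+9+8+20+2) / 5 = 39/5 = 7.80

7.80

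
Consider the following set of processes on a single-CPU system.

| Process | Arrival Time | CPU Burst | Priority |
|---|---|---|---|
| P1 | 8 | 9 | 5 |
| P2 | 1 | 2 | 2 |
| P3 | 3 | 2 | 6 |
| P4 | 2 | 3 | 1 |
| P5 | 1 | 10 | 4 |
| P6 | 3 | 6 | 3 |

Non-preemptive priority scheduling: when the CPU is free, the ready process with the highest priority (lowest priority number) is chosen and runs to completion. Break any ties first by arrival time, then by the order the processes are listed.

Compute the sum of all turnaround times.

Schedule: | idle 0-1 | P2 1-3 | P4 3-6 | P6 6-12 | P5 12-22 | P1 22-31 | P3 31-33 |
Completion: P1=31  P2=3  P3=33  P4=6  P5=22  P6=12
Turnaround = completion − arrival: P1=23, P2=2, P3=30, P4=4, P5=21, P6=9
Total turnaround = 23 + 2 + 30 + 4 + 21 + 9 = 89

89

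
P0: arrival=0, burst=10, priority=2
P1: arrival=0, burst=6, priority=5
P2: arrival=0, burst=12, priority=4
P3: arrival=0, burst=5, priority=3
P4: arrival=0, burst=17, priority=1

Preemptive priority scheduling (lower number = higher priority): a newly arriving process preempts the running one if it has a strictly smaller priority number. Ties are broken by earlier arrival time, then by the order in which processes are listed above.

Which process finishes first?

P4

Gantt: | P4 0-17 | P0 17-27 | P3 27-32 | P2 32-44 | P1 44-50 |
Completion: P0=27  P1=50  P2=44  P3=32  P4=17
Finish order: P4 → P0 → P3 → P2 → P1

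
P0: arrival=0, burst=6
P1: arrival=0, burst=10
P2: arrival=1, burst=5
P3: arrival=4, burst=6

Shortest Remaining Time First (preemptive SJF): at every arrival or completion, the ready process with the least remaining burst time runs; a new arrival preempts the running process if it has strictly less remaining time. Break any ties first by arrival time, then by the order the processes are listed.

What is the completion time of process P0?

Gantt: | P0 0-6 | P2 6-11 | P3 11-17 | P1 17-27 |
Completion: P0=6  P1=27  P2=11  P3=17
Turnaround (C−A): P0=6  P1=27  P2=10  P3=13

6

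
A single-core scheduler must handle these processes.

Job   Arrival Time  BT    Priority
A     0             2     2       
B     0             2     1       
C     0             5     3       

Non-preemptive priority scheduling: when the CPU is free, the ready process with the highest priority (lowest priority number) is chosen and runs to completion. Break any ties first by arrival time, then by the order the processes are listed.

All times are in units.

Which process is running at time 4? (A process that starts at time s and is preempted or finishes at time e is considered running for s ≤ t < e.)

Schedule: | B 0-2 | A 2-4 | C 4-9 |
Completion: A=4  B=2  C=9
Turnaround (C−A): A=4  B=2  C=9

C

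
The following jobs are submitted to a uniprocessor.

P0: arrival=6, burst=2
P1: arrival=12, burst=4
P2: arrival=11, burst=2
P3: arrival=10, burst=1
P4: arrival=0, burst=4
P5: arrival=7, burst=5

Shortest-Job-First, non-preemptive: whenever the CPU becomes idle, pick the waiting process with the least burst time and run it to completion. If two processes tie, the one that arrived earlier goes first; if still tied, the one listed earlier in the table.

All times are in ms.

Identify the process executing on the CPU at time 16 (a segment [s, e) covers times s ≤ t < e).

Timeline: | P4 0-4 | idle 4-6 | P0 6-8 | P5 8-13 | P3 13-14 | P2 14-16 | P1 16-20 |
Completion: P0=8  P1=20  P2=16  P3=14  P4=4  P5=13
Turnaround (C−A): P0=2  P1=8  P2=5  P3=4  P4=4  P5=6

P1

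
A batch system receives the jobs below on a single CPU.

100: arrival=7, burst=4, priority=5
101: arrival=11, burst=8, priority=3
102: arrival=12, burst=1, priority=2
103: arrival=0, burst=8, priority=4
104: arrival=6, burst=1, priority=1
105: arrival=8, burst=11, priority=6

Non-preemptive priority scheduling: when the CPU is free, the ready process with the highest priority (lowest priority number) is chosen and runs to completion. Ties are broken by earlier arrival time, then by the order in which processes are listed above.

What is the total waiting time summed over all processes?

22

Schedule: | 103 0-8 | 104 8-9 | 100 9-13 | 102 13-14 | 101 14-22 | 105 22-33 |
Completion: 100=13  101=22  102=14  103=8  104=9  105=33
Turnaround (C−A): 100=6  101=11  102=2  103=8  104=3  105=25
Waiting = turnaround − burst: 100=2, 101=3, 102=1, 103=0, 104=2, 105=14
Total waiting = 2 + 3 + 1 + 0 + 2 + 14 = 22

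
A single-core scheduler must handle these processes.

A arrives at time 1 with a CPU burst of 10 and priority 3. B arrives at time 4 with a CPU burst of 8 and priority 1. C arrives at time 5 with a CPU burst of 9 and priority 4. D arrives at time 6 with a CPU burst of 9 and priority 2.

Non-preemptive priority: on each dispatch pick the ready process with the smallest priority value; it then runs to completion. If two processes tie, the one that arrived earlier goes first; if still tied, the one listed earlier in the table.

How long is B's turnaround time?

Schedule: | idle 0-1 | A 1-11 | B 11-19 | D 19-28 | C 28-37 |
Completion: A=11  B=19  C=37  D=28
Turnaround(B) = completion − arrival = 19 − 4 = 15

15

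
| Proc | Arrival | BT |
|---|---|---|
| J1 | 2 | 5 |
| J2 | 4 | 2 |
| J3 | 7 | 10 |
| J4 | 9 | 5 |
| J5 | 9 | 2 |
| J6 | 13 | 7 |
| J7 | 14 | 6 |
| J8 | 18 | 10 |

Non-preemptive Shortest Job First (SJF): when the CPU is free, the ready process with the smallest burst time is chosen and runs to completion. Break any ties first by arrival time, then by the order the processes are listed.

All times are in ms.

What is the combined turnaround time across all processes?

106

Timeline: | idle 0-2 | J1 2-7 | J2 7-9 | J5 9-11 | J4 11-16 | J7 16-22 | J6 22-29 | J3 29-39 | J8 39-49 |
Completion: J1=7  J2=9  J3=39  J4=16  J5=11  J6=29  J7=22  J8=49
Turnaround = completion − arrival: J1=5, J2=5, J3=32, J4=7, J5=2, J6=16, J7=8, J8=31
Total turnaround = 5 + 5 + 32 + 7 + 2 + 16 + 8 + 31 = 106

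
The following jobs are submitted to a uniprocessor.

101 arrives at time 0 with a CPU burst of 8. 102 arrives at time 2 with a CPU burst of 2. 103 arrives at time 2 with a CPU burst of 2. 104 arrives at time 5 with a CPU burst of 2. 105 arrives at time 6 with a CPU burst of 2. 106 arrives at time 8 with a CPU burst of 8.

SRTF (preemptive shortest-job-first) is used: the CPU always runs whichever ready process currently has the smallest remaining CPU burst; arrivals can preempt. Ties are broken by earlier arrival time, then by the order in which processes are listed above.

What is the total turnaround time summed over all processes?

Gantt: | 101 0-2 | 102 2-4 | 103 4-6 | 104 6-8 | 105 8-10 | 101 10-16 | 106 16-24 |
Completion: 101=16  102=4  103=6  104=8  105=10  106=24
Turnaround (C−A): 101=16  102=2  103=4  104=3  105=4  106=16
Turnaround = completion − arrival: 101=16, 102=2, 103=4, 104=3, 105=4, 106=16
Total turnaround = 16 + 2 + 4 + 3 + 4 + 16 = 45

45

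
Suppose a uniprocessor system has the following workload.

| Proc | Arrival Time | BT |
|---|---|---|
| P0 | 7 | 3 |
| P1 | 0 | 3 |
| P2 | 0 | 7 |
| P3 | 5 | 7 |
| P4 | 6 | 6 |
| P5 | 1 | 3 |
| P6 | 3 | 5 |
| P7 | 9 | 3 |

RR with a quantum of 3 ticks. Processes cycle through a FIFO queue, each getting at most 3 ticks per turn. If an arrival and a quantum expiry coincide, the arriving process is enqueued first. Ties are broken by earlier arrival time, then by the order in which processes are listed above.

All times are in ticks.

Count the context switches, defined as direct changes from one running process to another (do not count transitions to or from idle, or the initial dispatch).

13

Gantt: | P1 0-3 | P2 3-6 | P5 6-9 | P6 9-12 | P3 12-15 | P4 15-18 | P2 18-21 | P0 21-24 | P7 24-27 | P6 27-29 | P3 29-32 | P4 32-35 | P2 35-36 | P3 36-37 |
Completion: P0=24  P1=3  P2=36  P3=37  P4=35  P5=9  P6=29  P7=27
Turnaround (C−A): P0=17  P1=3  P2=36  P3=32  P4=29  P5=8  P6=26  P7=18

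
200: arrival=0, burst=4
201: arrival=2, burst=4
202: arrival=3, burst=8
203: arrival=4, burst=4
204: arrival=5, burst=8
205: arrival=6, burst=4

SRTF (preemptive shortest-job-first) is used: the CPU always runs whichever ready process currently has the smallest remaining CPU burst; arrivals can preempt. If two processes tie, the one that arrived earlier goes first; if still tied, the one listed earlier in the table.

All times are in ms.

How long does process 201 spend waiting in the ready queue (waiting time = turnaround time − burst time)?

Schedule: | 200 0-4 | 201 4-8 | 203 8-12 | 205 12-16 | 202 16-24 | 204 24-32 |
Completion: 200=4  201=8  202=24  203=12  204=32  205=16
Turnaround (C−A): 200=4  201=6  202=21  203=8  204=27  205=10
Waiting(201) = turnaround − burst = 6 − 4 = 2

2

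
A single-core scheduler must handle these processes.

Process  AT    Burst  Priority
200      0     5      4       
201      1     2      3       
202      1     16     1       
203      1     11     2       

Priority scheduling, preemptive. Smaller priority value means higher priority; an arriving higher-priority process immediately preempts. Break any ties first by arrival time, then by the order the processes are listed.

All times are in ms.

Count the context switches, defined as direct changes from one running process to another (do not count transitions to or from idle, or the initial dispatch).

4

Gantt: | 200 0-1 | 202 1-17 | 203 17-28 | 201 28-30 | 200 30-34 |
Completion: 200=34  201=30  202=17  203=28
Turnaround (C−A): 200=34  201=29  202=16  203=27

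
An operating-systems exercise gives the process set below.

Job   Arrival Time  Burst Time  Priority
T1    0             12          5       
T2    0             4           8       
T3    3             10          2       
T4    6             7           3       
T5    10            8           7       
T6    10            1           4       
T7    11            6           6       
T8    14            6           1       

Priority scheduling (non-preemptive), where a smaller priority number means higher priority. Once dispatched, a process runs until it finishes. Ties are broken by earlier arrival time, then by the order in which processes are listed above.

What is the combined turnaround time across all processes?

Gantt: | T1 0-12 | T3 12-22 | T8 22-28 | T4 28-35 | T6 35-36 | T7 36-42 | T5 42-50 | T2 50-54 |
Completion: T1=12  T2=54  T3=22  T4=35  T5=50  T6=36  T7=42  T8=28
Turnaround = completion − arrival: T1=12, T2=54, T3=19, T4=29, T5=40, T6=26, T7=31, T8=14
Total turnaround = 12 + 54 + 19 + 29 + 40 + 26 + 31 + 14 = 225

225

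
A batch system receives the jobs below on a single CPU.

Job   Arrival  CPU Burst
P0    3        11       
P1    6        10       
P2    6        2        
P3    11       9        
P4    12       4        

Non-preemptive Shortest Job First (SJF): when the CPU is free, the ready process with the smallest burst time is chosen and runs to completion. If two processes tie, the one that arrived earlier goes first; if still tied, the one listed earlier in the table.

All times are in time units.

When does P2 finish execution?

16

Schedule: | idle 0-3 | P0 3-14 | P2 14-16 | P4 16-20 | P3 20-29 | P1 29-39 |
Completion: P0=14  P1=39  P2=16  P3=29  P4=20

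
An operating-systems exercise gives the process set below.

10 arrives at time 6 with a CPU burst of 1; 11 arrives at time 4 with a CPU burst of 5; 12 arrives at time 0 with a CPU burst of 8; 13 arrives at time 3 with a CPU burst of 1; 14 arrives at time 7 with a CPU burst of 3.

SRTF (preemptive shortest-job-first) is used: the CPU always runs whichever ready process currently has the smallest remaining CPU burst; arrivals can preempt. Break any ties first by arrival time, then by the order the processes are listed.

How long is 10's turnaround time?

1

Timeline: | 12 0-3 | 13 3-4 | 12 4-6 | 10 6-7 | 12 7-10 | 14 10-13 | 11 13-18 |
Completion: 10=7  11=18  12=10  13=4  14=13
Turnaround(10) = completion − arrival = 7 − 6 = 1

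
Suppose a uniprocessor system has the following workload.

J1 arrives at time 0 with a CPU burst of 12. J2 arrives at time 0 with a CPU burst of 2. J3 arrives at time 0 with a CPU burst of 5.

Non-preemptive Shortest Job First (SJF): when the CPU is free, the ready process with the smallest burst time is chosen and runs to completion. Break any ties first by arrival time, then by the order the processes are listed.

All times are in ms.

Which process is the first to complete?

J2

Gantt: | J2 0-2 | J3 2-7 | J1 7-19 |
Completion: J1=19  J2=2  J3=7
Finish order: J2 → J3 → J1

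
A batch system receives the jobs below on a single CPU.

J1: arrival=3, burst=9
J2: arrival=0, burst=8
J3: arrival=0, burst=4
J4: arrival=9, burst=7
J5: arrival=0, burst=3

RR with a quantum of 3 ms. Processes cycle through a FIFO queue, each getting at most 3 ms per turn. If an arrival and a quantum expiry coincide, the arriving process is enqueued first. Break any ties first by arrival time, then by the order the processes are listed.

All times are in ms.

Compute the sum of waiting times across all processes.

Gantt: | J2 0-3 | J3 3-6 | J5 6-9 | J1 9-12 | J2 12-15 | J3 15-16 | J4 16-19 | J1 19-22 | J2 22-24 | J4 24-27 | J1 27-30 | J4 30-31 |
Completion: J1=30  J2=24  J3=16  J4=31  J5=9
Turnaround (C−A): J1=27  J2=24  J3=16  J4=22  J5=9
Waiting = turnaround − burst: J1=18, J2=16, J3=12, J4=15, J5=6
Total waiting = 18 + 16 + 12 + 15 + 6 = 67

67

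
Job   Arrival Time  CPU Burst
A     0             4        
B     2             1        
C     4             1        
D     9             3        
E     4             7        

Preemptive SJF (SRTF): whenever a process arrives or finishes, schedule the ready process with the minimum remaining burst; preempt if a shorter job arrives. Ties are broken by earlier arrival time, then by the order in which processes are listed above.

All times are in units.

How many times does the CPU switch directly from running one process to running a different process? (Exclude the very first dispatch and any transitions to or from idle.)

Schedule: | A 0-2 | B 2-3 | A 3-5 | C 5-6 | E 6-9 | D 9-12 | E 12-16 |
Completion: A=5  B=3  C=6  D=12  E=16
Turnaround (C−A): A=5  B=1  C=2  D=3  E=12

6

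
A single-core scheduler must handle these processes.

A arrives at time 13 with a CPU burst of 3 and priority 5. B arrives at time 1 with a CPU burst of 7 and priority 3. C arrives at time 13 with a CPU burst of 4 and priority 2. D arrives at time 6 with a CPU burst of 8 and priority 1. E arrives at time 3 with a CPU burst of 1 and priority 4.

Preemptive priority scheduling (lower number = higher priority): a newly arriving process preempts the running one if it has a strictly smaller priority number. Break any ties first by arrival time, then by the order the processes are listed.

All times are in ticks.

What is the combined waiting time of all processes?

38

Timeline: | idle 0-1 | B 1-6 | D 6-14 | C 14-18 | B 18-20 | E 20-21 | A 21-24 |
Completion: A=24  B=20  C=18  D=14  E=21
Turnaround (C−A): A=11  B=19  C=5  D=8  E=18
Waiting = turnaround − burst: A=8, B=12, C=1, D=0, E=17
Total waiting = 8 + 12 + 1 + 0 + 17 = 38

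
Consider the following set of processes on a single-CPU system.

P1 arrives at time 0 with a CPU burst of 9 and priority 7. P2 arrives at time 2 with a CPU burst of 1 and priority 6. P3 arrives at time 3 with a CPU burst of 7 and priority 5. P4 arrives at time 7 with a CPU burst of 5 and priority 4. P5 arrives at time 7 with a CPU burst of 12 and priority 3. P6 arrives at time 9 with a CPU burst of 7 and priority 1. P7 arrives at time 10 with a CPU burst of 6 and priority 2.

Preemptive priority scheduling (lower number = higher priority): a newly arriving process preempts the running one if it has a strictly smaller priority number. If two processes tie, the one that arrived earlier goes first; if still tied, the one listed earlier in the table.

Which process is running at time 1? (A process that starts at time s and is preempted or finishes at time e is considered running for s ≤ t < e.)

P1

Schedule: | P1 0-2 | P2 2-3 | P3 3-7 | P5 7-9 | P6 9-16 | P7 16-22 | P5 22-32 | P4 32-37 | P3 37-40 | P1 40-47 |
Completion: P1=47  P2=3  P3=40  P4=37  P5=32  P6=16  P7=22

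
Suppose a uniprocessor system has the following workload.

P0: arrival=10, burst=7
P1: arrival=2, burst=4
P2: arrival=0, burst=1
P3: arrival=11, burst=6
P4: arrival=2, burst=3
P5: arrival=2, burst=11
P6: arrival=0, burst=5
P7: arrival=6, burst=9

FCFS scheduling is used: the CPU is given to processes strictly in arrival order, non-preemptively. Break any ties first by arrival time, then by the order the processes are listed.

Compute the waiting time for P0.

23

Gantt: | P2 0-1 | P6 1-6 | P1 6-10 | P4 10-13 | P5 13-24 | P7 24-33 | P0 33-40 | P3 40-46 |
Completion: P0=40  P1=10  P2=1  P3=46  P4=13  P5=24  P6=6  P7=33
Waiting(P0) = turnaround − burst = 30 − 7 = 23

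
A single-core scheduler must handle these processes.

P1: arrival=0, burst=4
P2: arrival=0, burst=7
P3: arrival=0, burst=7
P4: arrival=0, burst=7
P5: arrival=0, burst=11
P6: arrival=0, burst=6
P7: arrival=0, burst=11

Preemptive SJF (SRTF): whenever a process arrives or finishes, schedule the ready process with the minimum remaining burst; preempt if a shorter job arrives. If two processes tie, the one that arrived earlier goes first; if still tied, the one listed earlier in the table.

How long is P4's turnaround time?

Schedule: | P1 0-4 | P6 4-10 | P2 10-17 | P3 17-24 | P4 24-31 | P5 31-42 | P7 42-53 |
Completion: P1=4  P2=17  P3=24  P4=31  P5=42  P6=10  P7=53
Turnaround(P4) = completion − arrival = 31 − 0 = 31

31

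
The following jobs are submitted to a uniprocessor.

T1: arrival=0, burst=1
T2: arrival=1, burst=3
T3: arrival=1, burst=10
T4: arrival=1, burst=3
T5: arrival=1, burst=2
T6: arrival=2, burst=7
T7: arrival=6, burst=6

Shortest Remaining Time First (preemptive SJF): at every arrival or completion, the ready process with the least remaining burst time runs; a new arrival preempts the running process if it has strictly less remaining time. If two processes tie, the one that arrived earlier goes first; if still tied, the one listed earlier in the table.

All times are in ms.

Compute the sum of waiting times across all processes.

Schedule: | T1 0-1 | T5 1-3 | T2 3-6 | T4 6-9 | T7 9-15 | T6 15-22 | T3 22-32 |
Completion: T1=1  T2=6  T3=32  T4=9  T5=3  T6=22  T7=15
Turnaround (C−A): T1=1  T2=5  T3=31  T4=8  T5=2  T6=20  T7=9
Waiting = turnaround − burst: T1=0, T2=2, T3=21, T4=5, T5=0, T6=13, T7=3
Total waiting = 0 + 2 + 21 + 5 + 0 + 13 + 3 = 44

44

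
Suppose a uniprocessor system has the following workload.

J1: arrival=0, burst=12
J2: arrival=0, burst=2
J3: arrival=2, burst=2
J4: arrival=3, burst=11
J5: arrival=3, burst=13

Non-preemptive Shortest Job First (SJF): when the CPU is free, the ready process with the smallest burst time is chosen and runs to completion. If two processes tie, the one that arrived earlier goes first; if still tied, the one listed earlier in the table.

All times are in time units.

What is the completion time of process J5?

40

Timeline: | J2 0-2 | J3 2-4 | J4 4-15 | J1 15-27 | J5 27-40 |
Completion: J1=27  J2=2  J3=4  J4=15  J5=40
Turnaround (C−A): J1=27  J2=2  J3=2  J4=12  J5=37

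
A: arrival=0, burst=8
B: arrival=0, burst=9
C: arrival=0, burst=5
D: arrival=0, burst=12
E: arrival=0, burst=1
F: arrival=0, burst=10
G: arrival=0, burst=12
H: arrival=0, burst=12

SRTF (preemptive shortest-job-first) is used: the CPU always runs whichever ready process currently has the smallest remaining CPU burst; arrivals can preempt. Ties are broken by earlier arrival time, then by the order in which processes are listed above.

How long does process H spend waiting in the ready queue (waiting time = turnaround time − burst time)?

Schedule: | E 0-1 | C 1-6 | A 6-14 | B 14-23 | F 23-33 | D 33-45 | G 45-57 | H 57-69 |
Completion: A=14  B=23  C=6  D=45  E=1  F=33  G=57  H=69
Turnaround (C−A): A=14  B=23  C=6  D=45  E=1  F=33  G=57  H=69
Waiting(H) = turnaround − burst = 69 − 12 = 57

57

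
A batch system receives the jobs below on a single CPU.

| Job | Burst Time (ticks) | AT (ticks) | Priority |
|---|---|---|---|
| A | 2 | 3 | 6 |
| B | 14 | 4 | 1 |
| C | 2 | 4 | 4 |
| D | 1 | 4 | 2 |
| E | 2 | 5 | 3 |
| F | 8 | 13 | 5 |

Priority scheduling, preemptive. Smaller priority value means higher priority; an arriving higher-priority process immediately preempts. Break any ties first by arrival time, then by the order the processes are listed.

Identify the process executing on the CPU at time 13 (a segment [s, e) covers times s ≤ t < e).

Gantt: | idle 0-3 | A 3-4 | B 4-18 | D 18-19 | E 19-21 | C 21-23 | F 23-31 | A 31-32 |
Completion: A=32  B=18  C=23  D=19  E=21  F=31

B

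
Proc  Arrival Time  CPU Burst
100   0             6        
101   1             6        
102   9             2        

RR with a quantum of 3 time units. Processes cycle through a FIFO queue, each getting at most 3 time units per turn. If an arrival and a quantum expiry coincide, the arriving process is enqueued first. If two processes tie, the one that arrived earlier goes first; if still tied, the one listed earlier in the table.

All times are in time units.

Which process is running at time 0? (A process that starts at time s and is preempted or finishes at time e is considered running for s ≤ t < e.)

Gantt: | 100 0-3 | 101 3-6 | 100 6-9 | 101 9-12 | 102 12-14 |
Completion: 100=9  101=12  102=14
Turnaround (C−A): 100=9  101=11  102=5

100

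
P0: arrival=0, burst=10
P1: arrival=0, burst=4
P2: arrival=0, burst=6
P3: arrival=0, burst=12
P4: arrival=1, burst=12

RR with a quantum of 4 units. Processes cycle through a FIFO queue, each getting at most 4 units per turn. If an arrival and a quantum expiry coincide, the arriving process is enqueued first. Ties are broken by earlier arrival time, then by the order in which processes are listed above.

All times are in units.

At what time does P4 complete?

Gantt: | P0 0-4 | P1 4-8 | P2 8-12 | P3 12-16 | P4 16-20 | P0 20-24 | P2 24-26 | P3 26-30 | P4 30-34 | P0 34-36 | P3 36-40 | P4 40-44 |
Completion: P0=36  P1=8  P2=26  P3=40  P4=44

44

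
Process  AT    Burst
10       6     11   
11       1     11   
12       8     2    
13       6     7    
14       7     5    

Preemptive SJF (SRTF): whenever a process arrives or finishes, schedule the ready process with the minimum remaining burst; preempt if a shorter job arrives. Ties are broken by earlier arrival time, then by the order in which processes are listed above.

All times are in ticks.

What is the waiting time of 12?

0

Timeline: | idle 0-1 | 11 1-8 | 12 8-10 | 11 10-14 | 14 14-19 | 13 19-26 | 10 26-37 |
Completion: 10=37  11=14  12=10  13=26  14=19
Turnaround (C−A): 10=31  11=13  12=2  13=20  14=12
Waiting(12) = turnaround − burst = 2 − 2 = 0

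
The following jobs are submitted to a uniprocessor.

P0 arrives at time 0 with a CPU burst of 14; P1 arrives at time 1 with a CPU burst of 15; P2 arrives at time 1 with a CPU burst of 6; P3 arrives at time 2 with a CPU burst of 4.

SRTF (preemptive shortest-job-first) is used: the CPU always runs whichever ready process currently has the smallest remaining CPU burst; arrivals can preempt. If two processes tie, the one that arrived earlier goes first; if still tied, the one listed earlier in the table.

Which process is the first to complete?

P3

Gantt: | P0 0-1 | P2 1-2 | P3 2-6 | P2 6-11 | P0 11-24 | P1 24-39 |
Completion: P0=24  P1=39  P2=11  P3=6
Turnaround (C−A): P0=24  P1=38  P2=10  P3=4
Finish order: P3 → P2 → P0 → P1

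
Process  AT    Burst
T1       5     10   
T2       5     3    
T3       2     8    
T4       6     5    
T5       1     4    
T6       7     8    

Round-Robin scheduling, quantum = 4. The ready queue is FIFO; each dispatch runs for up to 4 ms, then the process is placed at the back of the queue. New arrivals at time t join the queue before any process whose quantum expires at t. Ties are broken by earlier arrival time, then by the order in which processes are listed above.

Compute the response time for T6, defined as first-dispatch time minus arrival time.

13

Schedule: | idle 0-1 | T5 1-5 | T3 5-9 | T1 9-13 | T2 13-16 | T4 16-20 | T6 20-24 | T3 24-28 | T1 28-32 | T4 32-33 | T6 33-37 | T1 37-39 |
Completion: T1=39  T2=16  T3=28  T4=33  T5=5  T6=37
Turnaround (C−A): T1=34  T2=11  T3=26  T4=27  T5=4  T6=30
Response(T6) = first start − arrival = 20 − 7 = 13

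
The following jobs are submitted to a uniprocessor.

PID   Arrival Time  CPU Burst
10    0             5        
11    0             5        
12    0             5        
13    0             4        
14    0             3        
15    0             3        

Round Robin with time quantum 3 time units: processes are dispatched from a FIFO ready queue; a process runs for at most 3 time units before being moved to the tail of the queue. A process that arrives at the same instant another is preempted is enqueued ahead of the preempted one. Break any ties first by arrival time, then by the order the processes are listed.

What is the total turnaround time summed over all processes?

Gantt: | 10 0-3 | 11 3-6 | 12 6-9 | 13 9-12 | 14 12-15 | 15 15-18 | 10 18-20 | 11 20-22 | 12 22-24 | 13 24-25 |
Completion: 10=20  11=22  12=24  13=25  14=15  15=18
Turnaround (C−A): 10=20  11=22  12=24  13=25  14=15  15=18
Turnaround = completion − arrival: 10=20, 11=22, 12=24, 13=25, 14=15, 15=18
Total turnaround = 20 + 22 + 24 + 25 + 15 + 18 = 124

124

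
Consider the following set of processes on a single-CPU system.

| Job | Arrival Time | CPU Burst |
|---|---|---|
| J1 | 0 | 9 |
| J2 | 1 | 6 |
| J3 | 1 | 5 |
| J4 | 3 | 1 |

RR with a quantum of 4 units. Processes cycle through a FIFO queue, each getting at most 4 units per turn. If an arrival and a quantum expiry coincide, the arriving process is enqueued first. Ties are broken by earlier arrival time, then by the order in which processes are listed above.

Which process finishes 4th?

J1

Schedule: | J1 0-4 | J2 4-8 | J3 8-12 | J4 12-13 | J1 13-17 | J2 17-19 | J3 19-20 | J1 20-21 |
Completion: J1=21  J2=19  J3=20  J4=13
Finish order: J4 → J2 → J3 → J1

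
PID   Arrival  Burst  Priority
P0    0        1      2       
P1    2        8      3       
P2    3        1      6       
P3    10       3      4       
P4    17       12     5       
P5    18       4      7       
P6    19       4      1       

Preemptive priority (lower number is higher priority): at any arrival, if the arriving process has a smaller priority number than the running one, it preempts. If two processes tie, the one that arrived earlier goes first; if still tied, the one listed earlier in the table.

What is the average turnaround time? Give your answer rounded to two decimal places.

Timeline: | P0 0-1 | idle 1-2 | P1 2-10 | P3 10-13 | P2 13-14 | idle 14-17 | P4 17-19 | P6 19-23 | P4 23-33 | P5 33-37 |
Completion: P0=1  P1=10  P2=14  P3=13  P4=33  P5=37  P6=23
Turnaround times: P0=1, P1=8, P2=11, P3=3, P4=16, P5=19, P6=4
Average turnaround = (1+8+11+3+16+19+4) / 7 = 62/7 = 8.86

8.86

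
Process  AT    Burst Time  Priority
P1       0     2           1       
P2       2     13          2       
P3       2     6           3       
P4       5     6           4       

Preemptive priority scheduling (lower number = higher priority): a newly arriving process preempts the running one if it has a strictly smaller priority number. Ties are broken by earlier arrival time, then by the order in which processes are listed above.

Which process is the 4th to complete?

P4

Schedule: | P1 0-2 | P2 2-15 | P3 15-21 | P4 21-27 |
Completion: P1=2  P2=15  P3=21  P4=27
Finish order: P1 → P2 → P3 → P4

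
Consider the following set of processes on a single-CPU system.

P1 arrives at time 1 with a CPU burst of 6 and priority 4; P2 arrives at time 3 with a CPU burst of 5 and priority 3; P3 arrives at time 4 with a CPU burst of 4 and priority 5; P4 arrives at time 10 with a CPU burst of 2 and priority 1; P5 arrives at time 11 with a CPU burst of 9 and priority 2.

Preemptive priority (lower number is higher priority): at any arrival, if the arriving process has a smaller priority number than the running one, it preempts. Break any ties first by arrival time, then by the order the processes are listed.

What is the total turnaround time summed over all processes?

62

Gantt: | idle 0-1 | P1 1-3 | P2 3-8 | P1 8-10 | P4 10-12 | P5 12-21 | P1 21-23 | P3 23-27 |
Completion: P1=23  P2=8  P3=27  P4=12  P5=21
Turnaround = completion − arrival: P1=22, P2=5, P3=23, P4=2, P5=10
Total turnaround = 22 + 5 + 23 + 2 + 10 = 62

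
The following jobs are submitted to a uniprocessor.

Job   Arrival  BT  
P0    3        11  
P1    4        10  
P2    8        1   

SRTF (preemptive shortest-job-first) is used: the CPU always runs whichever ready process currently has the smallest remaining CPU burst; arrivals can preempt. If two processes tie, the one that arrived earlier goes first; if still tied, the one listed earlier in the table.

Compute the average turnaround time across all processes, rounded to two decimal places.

11.33

Schedule: | idle 0-3 | P0 3-8 | P2 8-9 | P0 9-15 | P1 15-25 |
Completion: P0=15  P1=25  P2=9
Turnaround times: P0=12, P1=21, P2=1
Average turnaround = (12+21+1) / 3 = 34/3 = 11.33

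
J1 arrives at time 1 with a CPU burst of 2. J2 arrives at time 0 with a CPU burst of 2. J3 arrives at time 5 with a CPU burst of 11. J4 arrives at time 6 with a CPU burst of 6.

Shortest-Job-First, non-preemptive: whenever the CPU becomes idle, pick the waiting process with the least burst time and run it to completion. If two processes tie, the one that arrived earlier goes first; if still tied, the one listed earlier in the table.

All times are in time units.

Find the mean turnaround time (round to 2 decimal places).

Schedule: | J2 0-2 | J1 2-4 | idle 4-5 | J3 5-16 | J4 16-22 |
Completion: J1=4  J2=2  J3=16  J4=22
Turnaround (C−A): J1=3  J2=2  J3=11  J4=16
Turnaround times: J1=3, J2=2, J3=11, J4=16
Average turnaround = (3+2+11+16) / 4 = 32/4 = 8.00

8.00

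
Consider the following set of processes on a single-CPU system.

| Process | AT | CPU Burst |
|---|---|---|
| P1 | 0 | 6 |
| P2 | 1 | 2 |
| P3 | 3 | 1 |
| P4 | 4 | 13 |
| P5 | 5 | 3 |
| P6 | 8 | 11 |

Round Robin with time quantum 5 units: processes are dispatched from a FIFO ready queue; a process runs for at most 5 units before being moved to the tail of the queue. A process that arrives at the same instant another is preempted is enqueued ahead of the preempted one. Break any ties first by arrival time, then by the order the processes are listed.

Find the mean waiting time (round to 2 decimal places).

Timeline: | P1 0-5 | P2 5-7 | P3 7-8 | P4 8-13 | P5 13-16 | P1 16-17 | P6 17-22 | P4 22-27 | P6 27-32 | P4 32-35 | P6 35-36 |
Completion: P1=17  P2=7  P3=8  P4=35  P5=16  P6=36
Turnaround (C−A): P1=17  P2=6  P3=5  P4=31  P5=11  P6=28
Waiting times: P1=11, P2=4, P3=4, P4=18, P5=8, P6=17
Average waiting = (11+4+4+18+8+17) / 6 = 62/6 = 10.33

10.33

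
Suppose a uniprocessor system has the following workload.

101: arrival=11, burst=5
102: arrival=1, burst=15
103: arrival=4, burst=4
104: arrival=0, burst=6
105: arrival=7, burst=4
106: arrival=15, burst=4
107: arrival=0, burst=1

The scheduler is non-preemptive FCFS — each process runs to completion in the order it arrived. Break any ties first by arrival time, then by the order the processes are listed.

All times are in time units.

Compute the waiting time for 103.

Timeline: | 104 0-6 | 107 6-7 | 102 7-22 | 103 22-26 | 105 26-30 | 101 30-35 | 106 35-39 |
Completion: 101=35  102=22  103=26  104=6  105=30  106=39  107=7
Waiting(103) = turnaround − burst = 22 − 4 = 18

18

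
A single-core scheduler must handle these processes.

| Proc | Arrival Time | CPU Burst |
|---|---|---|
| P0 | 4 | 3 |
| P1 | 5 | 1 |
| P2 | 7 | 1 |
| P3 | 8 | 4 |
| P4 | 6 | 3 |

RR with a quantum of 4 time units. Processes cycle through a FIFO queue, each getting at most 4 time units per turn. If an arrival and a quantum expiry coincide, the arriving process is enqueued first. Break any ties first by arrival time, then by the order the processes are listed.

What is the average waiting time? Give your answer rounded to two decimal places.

2.40

Timeline: | idle 0-4 | P0 4-7 | P1 7-8 | P4 8-11 | P2 11-12 | P3 12-16 |
Completion: P0=7  P1=8  P2=12  P3=16  P4=11
Waiting times: P0=0, P1=2, P2=4, P3=4, P4=2
Average waiting = (0+2+4+4+2) / 5 = 12/5 = 2.40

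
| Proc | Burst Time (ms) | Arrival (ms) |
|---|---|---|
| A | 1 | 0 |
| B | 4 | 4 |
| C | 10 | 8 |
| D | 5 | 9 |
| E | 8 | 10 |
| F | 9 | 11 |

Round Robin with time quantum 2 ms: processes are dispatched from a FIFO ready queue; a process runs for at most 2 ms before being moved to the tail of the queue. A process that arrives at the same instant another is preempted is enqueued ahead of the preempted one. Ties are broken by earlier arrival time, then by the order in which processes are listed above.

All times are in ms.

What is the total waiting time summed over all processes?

Gantt: | A 0-1 | idle 1-4 | B 4-8 | C 8-10 | D 10-12 | E 12-14 | C 14-16 | F 16-18 | D 18-20 | E 20-22 | C 22-24 | F 24-26 | D 26-27 | E 27-29 | C 29-31 | F 31-33 | E 33-35 | C 35-37 | F 37-40 |
Completion: A=1  B=8  C=37  D=27  E=35  F=40
Waiting = turnaround − burst: A=0, B=0, C=19, D=13, E=17, F=20
Total waiting = 0 + 0 + 19 + 13 + 17 + 20 = 69

69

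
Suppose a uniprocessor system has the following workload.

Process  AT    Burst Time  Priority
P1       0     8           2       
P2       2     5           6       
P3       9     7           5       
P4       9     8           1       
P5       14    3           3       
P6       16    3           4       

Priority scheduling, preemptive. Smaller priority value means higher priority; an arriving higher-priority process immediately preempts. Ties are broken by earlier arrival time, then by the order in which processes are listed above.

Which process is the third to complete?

P5

Schedule: | P1 0-8 | P2 8-9 | P4 9-17 | P5 17-20 | P6 20-23 | P3 23-30 | P2 30-34 |
Completion: P1=8  P2=34  P3=30  P4=17  P5=20  P6=23
Turnaround (C−A): P1=8  P2=32  P3=21  P4=8  P5=6  P6=7
Finish order: P1 → P4 → P5 → P6 → P3 → P2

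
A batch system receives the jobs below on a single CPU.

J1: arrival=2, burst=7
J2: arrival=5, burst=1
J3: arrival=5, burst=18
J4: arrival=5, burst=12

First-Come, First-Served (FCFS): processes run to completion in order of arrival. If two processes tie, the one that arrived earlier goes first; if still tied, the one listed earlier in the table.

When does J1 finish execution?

9

Schedule: | idle 0-2 | J1 2-9 | J2 9-10 | J3 10-28 | J4 28-40 |
Completion: J1=9  J2=10  J3=28  J4=40
Turnaround (C−A): J1=7  J2=5  J3=23  J4=35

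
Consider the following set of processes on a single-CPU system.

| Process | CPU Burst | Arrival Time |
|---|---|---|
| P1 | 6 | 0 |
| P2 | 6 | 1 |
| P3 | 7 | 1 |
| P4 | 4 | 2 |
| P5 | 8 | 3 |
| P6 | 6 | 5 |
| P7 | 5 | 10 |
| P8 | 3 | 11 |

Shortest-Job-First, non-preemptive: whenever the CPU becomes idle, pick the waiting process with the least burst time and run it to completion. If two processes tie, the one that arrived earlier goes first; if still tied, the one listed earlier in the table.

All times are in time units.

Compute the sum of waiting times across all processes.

107

Timeline: | P1 0-6 | P4 6-10 | P7 10-15 | P8 15-18 | P2 18-24 | P6 24-30 | P3 30-37 | P5 37-45 |
Completion: P1=6  P2=24  P3=37  P4=10  P5=45  P6=30  P7=15  P8=18
Waiting = turnaround − burst: P1=0, P2=17, P3=29, P4=4, P5=34, P6=19, P7=0, P8=4
Total waiting = 0 + 17 + 29 + 4 + 34 + 19 + 0 + 4 = 107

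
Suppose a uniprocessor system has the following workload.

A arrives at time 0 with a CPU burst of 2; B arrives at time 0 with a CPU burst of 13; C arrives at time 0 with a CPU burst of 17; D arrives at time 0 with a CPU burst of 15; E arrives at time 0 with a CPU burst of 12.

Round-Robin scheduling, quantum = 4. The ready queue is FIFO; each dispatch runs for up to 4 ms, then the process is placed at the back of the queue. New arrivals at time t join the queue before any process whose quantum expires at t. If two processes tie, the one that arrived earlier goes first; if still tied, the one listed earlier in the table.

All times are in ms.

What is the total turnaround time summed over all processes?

220

Gantt: | A 0-2 | B 2-6 | C 6-10 | D 10-14 | E 14-18 | B 18-22 | C 22-26 | D 26-30 | E 30-34 | B 34-38 | C 38-42 | D 42-46 | E 46-50 | B 50-51 | C 51-55 | D 55-58 | C 58-59 |
Completion: A=2  B=51  C=59  D=58  E=50
Turnaround = completion − arrival: A=2, B=51, C=59, D=58, E=50
Total turnaround = 2 + 51 + 59 + 58 + 50 = 220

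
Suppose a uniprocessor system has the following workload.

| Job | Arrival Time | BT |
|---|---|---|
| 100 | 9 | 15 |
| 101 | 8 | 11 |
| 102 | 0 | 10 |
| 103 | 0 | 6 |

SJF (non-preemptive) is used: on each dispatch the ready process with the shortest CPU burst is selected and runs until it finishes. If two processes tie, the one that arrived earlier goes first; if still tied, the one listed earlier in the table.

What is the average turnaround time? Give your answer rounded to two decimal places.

18.50

Timeline: | 103 0-6 | 102 6-16 | 101 16-27 | 100 27-42 |
Completion: 100=42  101=27  102=16  103=6
Turnaround times: 100=33, 101=19, 102=16, 103=6
Average turnaround = (33+19+16+6) / 4 = 74/4 = 18.50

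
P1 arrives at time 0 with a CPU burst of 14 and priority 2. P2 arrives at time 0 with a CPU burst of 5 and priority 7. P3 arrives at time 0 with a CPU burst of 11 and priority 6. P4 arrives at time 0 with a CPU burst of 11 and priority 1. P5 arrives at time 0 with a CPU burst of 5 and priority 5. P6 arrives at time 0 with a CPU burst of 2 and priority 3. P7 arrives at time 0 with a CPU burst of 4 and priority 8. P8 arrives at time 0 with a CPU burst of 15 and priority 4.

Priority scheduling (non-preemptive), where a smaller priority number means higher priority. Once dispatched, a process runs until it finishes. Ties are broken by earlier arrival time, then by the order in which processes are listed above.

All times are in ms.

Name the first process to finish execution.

Schedule: | P4 0-11 | P1 11-25 | P6 25-27 | P8 27-42 | P5 42-47 | P3 47-58 | P2 58-63 | P7 63-67 |
Completion: P1=25  P2=63  P3=58  P4=11  P5=47  P6=27  P7=67  P8=42
Turnaround (C−A): P1=25  P2=63  P3=58  P4=11  P5=47  P6=27  P7=67  P8=42
Finish order: P4 → P1 → P6 → P8 → P5 → P3 → P2 → P7

P4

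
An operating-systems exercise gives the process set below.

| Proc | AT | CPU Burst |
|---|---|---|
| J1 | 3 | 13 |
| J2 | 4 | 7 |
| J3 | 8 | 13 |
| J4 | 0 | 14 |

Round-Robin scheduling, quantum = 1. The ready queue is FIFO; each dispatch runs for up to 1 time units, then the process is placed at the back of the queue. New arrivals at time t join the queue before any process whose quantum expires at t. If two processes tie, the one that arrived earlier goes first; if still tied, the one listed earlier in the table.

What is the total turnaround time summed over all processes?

146

Schedule: | J4 0-3 | J1 3-4 | J4 4-5 | J2 5-6 | J1 6-7 | J4 7-8 | J2 8-9 | J1 9-10 | J3 10-11 | J4 11-12 | J2 12-13 | J1 13-14 | J3 14-15 | J4 15-16 | J2 16-17 | J1 17-18 | J3 18-19 | J4 19-20 | J2 20-21 | J1 21-22 | J3 22-23 | J4 23-24 | J2 24-25 | J1 25-26 | J3 26-27 | J4 27-28 | J2 28-29 | J1 29-30 | J3 30-31 | J4 31-32 | J1 32-33 | J3 33-34 | J4 34-35 | J1 35-36 | J3 36-37 | J4 37-38 | J1 38-39 | J3 39-40 | J4 40-41 | J1 41-42 | J3 42-43 | J1 43-44 | J3 44-47 |
Completion: J1=44  J2=29  J3=47  J4=41
Turnaround (C−A): J1=41  J2=25  J3=39  J4=41
Turnaround = completion − arrival: J1=41, J2=25, J3=39, J4=41
Total turnaround = 41 + 25 + 39 + 41 = 146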